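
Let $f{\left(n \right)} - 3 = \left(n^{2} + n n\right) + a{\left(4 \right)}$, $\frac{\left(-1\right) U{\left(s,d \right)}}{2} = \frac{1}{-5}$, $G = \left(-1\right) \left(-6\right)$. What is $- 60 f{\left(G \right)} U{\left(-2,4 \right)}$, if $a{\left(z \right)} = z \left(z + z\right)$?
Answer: $-2568$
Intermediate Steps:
$G = 6$
$a{\left(z \right)} = 2 z^{2}$ ($a{\left(z \right)} = z 2 z = 2 z^{2}$)
$U{\left(s,d \right)} = \frac{2}{5}$ ($U{\left(s,d \right)} = - \frac{2}{-5} = \left(-2\right) \left(- \frac{1}{5}\right) = \frac{2}{5}$)
$f{\left(n \right)} = 35 + 2 n^{2}$ ($f{\left(n \right)} = 3 + \left(\left(n^{2} + n n\right) + 2 \cdot 4^{2}\right) = 3 + \left(\left(n^{2} + n^{2}\right) + 2 \cdot 16\right) = 3 + \left(2 n^{2} + 32\right) = 3 + \left(32 + 2 n^{2}\right) = 35 + 2 n^{2}$)
$- 60 f{\left(G \right)} U{\left(-2,4 \right)} = - 60 \left(35 + 2 \cdot 6^{2}\right) \frac{2}{5} = - 60 \left(35 + 2 \cdot 36\right) \frac{2}{5} = - 60 \left(35 + 72\right) \frac{2}{5} = \left(-60\right) 107 \cdot \frac{2}{5} = \left(-6420\right) \frac{2}{5} = -2568$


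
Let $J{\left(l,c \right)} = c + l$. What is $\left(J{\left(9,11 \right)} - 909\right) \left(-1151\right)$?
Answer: $1023239$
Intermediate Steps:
$\left(J{\left(9,11 \right)} - 909\right) \left(-1151\right) = \left(\left(11 + 9\right) - 909\right) \left(-1151\right) = \left(20 - 909\right) \left(-1151\right) = \left(-889\right) \left(-1151\right) = 1023239$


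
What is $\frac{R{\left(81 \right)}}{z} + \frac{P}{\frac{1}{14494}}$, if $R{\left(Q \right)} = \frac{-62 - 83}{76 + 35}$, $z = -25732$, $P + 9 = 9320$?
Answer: $\frac{385461587019913}{2856252} \approx 1.3495 \cdot 10^{8}$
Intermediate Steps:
$P = 9311$ ($P = -9 + 9320 = 9311$)
$R{\left(Q \right)} = - \frac{145}{111}$
$\frac{R{\left(81 \right)}}{z} + \frac{P}{\frac{1}{14494}} = - \frac{145}{111 \left(-25732\right)} + \frac{9311}{\frac{1}{14494}} = \left(- \frac{145}{111}\right) \left(- \frac{1}{25732}\right) + 9311 \frac{1}{\frac{1}{14494}} = \frac{145}{2856252} + 9311 \cdot 14494 = \frac{145}{2856252} + 134953634 = \frac{385461587019913}{2856252}$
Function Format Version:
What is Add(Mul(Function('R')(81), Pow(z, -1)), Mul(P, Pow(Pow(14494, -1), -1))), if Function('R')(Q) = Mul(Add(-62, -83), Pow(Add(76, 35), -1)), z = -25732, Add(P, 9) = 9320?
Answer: Rational(385461587019913, 2856252) ≈ 1.3495e+8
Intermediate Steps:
P = 9311 (P = Add(-9, 9320) = 9311)
Function('R')(Q) = Rational(-145, 111) (Function('R')(Q) = Mul(-145, Pow(111, -1)) = Mul(-145, Rational(1, 111)) = Rational(-145, 111))
Add(Mul(Function('R')(81), Pow(z, -1)), Mul(P, Pow(Pow(14494, -1), -1))) = Add(Mul(Rational(-145, 111), Pow(-25732, -1)), Mul(9311, Pow(Pow(14494, -1), -1))) = Add(Mul(Rational(-145, 111), Rational(-1, 25732)), Mul(9311, Pow(Rational(1, 14494), -1))) = Add(Rational(145, 2856252), Mul(9311, 14494)) = Add(Rational(145, 2856252), 134953634) = Rational(385461587019913, 2856252)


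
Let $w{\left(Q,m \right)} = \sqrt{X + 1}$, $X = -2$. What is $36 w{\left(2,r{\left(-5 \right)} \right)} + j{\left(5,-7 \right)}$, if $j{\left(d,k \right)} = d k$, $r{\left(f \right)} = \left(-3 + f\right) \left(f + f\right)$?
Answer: $-35 + 36 i \approx -35.0 + 36.0 i$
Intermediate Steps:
$r{\left(f \right)} = 2 f \left(-3 + f\right)$ ($r{\left(f \right)} = \left(-3 + f\right) 2 f = 2 f \left(-3 + f\right)$)
$w{\left(Q,m \right)} = i$ ($w{\left(Q,m \right)} = \sqrt{-2 + 1} = \sqrt{-1} = i$)
$36 w{\left(2,r{\left(-5 \right)} \right)} + j{\left(5,-7 \right)} = 36 i + 5 \left(-7\right) = 36 i - 35 = -35 + 36 i$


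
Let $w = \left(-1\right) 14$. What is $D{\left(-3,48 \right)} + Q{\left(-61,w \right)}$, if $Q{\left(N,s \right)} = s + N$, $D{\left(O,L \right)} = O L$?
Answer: $-219$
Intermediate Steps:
$w = -14$
$D{\left(O,L \right)} = L O$
$Q{\left(N,s \right)} = N + s$
$D{\left(-3,48 \right)} + Q{\left(-61,w \right)} = 48 \left(-3\right) - 75 = -144 - 75 = -219$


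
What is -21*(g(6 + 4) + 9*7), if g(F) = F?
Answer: -1533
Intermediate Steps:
-21*(g(6 + 4) + 9*7) = -21*((6 + 4) + 9*7) = -21*(10 + 63) = -21*73 = -1533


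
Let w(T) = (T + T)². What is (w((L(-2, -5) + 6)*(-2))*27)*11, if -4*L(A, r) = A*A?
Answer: 118800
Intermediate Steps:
L(A, r) = -A²/4 (L(A, r) = -A*A/4 = -A²/4)
w(T) = 4*T² (w(T) = (2*T)² = 4*T²)
(w((L(-2, -5) + 6)*(-2))*27)*11 = ((4*((-¼*(-2)² + 6)*(-2))²)*27)*11 = ((4*((-¼*4 + 6)*(-2))²)*27)*11 = ((4*((-1 + 6)*(-2))²)*27)*11 = ((4*(5*(-2))²)*27)*11 = ((4*(-10)²)*27)*11 = ((4*100)*27)*11 = (400*27)*11 = 10800*11 = 118800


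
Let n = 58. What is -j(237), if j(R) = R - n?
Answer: -179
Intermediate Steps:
j(R) = -58 + R (j(R) = R - 1*58 = R - 58 = -58 + R)
-j(237) = -(-58 + 237) = -1*179 = -179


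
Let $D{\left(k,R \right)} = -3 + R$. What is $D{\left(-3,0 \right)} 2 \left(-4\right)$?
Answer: $24$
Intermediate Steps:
$D{\left(-3,0 \right)} 2 \left(-4\right) = \left(-3 + 0\right) 2 \left(-4\right) = \left(-3\right) 2 \left(-4\right) = \left(-6\right) \left(-4\right) = 24$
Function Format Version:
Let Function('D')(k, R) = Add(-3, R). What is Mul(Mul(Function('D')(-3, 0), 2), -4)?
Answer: 24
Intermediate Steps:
Mul(Mul(Function('D')(-3, 0), 2), -4) = Mul(Mul(Add(-3, 0), 2), -4) = Mul(Mul(-3, 2), -4) = Mul(-6, -4) = 24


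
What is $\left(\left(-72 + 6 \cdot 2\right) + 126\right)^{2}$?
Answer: $4356$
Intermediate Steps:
$\left(\left(-72 + 6 \cdot 2\right) + 126\right)^{2} = \left(\left(-72 + 12\right) + 126\right)^{2} = \left(-60 + 126\right)^{2} = 66^{2} = 4356$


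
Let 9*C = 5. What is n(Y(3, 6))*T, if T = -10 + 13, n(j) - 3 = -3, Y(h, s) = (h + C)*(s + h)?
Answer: 0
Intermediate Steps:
C = 5/9 (C = (1/9)*5 = 5/9 ≈ 0.55556)
Y(h, s) = (5/9 + h)*(h + s) (Y(h, s) = (h + 5/9)*(s + h) = (5/9 + h)*(h + s))
n(j) = 0 (n(j) = 3 - 3 = 0)
T = 3
n(Y(3, 6))*T = 0*3 = 0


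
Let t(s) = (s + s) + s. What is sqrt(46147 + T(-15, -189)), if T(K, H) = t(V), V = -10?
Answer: sqrt(46117) ≈ 214.75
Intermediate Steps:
t(s) = 3*s (t(s) = 2*s + s = 3*s)
T(K, H) = -30 (T(K, H) = 3*(-10) = -30)
sqrt(46147 + T(-15, -189)) = sqrt(46147 - 30) = sqrt(46117)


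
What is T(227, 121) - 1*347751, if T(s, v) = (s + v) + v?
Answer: -347282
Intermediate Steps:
T(s, v) = s + 2*v
T(227, 121) - 1*347751 = (227 + 2*121) - 1*347751 = (227 + 242) - 347751 = 469 - 347751 = -347282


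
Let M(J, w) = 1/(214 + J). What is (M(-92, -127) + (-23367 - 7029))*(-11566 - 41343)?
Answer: 196203026699/122 ≈ 1.6082e+9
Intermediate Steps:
(M(-92, -127) + (-23367 - 7029))*(-11566 - 41343) = (1/(214 - 92) + (-23367 - 7029))*(-11566 - 41343) = (1/122 - 30396)*(-52909) = -3708311/122*(-52909) = 196203026699/122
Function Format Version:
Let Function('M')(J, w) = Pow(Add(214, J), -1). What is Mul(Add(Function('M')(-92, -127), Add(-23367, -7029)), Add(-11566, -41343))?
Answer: Rational(196203026699, 122) ≈ 1.6082e+9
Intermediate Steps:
Mul(Add(Function('M')(-92, -127), Add(-23367, -7029)), Add(-11566, -41343)) = Mul(Add(Pow(Add(214, -92), -1), Add(-23367, -7029)), Add(-11566, -41343)) = Mul(Add(Pow(122, -1), -30396), -52909) = Mul(Add(Rational(1, 122), -30396), -52909) = Mul(Rational(-3708311, 122), -52909) = Rational(196203026699, 122)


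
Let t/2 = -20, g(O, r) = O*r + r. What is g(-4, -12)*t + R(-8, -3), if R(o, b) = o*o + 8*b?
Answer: -1400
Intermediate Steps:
g(O, r) = r + O*r
t = -40 (t = 2*(-20) = -40)
R(o, b) = o² + 8*b
g(-4, -12)*t + R(-8, -3) = -12*(1 - 4)*(-40) + ((-8)² + 8*(-3)) = -12*(-3)*(-40) + (64 - 24) = 36*(-40) + 40 = -1440 + 40 = -1400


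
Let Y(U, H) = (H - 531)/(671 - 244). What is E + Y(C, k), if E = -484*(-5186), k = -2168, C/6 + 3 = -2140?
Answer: 1071777549/427 ≈ 2.5100e+6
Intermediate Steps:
C = -12858 (C = -18 + 6*(-2140) = -18 - 12840 = -12858)
E = 2510024
Y(U, H) = -531/427 + H/427 (Y(U, H) = (-531 + H)/427 = (-531 + H)*(1/427) = -531/427 + H/427)
E + Y(C, k) = 2510024 + (-531/427 + (1/427)*(-2168)) = 2510024 + (-531/427 - 2168/427) = 2510024 - 2699/427 = 1071777549/427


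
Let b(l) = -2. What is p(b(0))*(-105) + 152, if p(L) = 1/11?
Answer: 1567/11 ≈ 142.45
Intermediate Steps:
p(L) = 1/11
p(b(0))*(-105) + 152 = (1/11)*(-105) + 152 = -105/11 + 152 = 1567/11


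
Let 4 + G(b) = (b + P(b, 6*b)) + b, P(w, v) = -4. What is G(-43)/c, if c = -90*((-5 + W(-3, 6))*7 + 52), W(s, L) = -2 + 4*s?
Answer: -47/3645 ≈ -0.012894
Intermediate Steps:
c = 7290 (c = -90*((-5 + (-2 + 4*(-3)))*7 + 52) = -90*((-5 + (-2 - 12))*7 + 52) = -90*((-5 - 14)*7 + 52) = -90*(-19*7 + 52) = -90*(-133 + 52) = -90*(-81) = 7290)
G(b) = -8 + 2*b (G(b) = -4 + ((b - 4) + b) = -4 + ((-4 + b) + b) = -4 + (-4 + 2*b) = -8 + 2*b)
G(-43)/c = (-8 + 2*(-43))/7290 = (-8 - 86)*(1/7290) = -94*1/7290 = -47/3645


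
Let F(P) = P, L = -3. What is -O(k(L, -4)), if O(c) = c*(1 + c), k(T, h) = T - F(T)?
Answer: 0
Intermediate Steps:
k(T, h) = 0 (k(T, h) = T - T = 0)
-O(k(L, -4)) = -0*(1 + 0) = -0 = -1*0 = 0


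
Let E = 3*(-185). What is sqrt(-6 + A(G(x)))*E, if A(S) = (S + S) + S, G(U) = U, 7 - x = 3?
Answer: -555*sqrt(6) ≈ -1359.5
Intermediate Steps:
x = 4 (x = 7 - 1*3 = 7 - 3 = 4)
A(S) = 3*S (A(S) = 2*S + S = 3*S)
E = -555
sqrt(-6 + A(G(x)))*E = sqrt(-6 + 3*4)*(-555) = sqrt(-6 + 12)*(-555) = sqrt(6)*(-555) = -555*sqrt(6)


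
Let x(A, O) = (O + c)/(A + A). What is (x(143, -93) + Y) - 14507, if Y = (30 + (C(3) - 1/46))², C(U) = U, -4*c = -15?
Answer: -8121308431/605176 ≈ -13420.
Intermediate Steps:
c = 15/4 (c = -¼*(-15) = 15/4 ≈ 3.7500)
Y = 2301289/2116 (Y = (30 + (3 - 1/46))² = (30 + 137/46)² = (1517/46)² = 2301289/2116 ≈ 1087.6)
x(A, O) = (15/4 + O)/(2*A) (x(A, O) = (O + 15/4)/(A + A) = (15/4 + O)/((2*A)) = (15/4 + O)*(1/(2*A)) = (15/4 + O)/(2*A))
(x(143, -93) + Y) - 14507 = ((⅛)*(15 + 4*(-93))/143 + 2301289/2116) - 14507 = ((⅛)*(1/143)*(15 - 372) + 2301289/2116) - 14507 = ((⅛)*(1/143)*(-357) + 2301289/2116) - 14507 = (-357/1144 + 2301289/2116) - 14507 = 657979801/605176 - 14507 = -8121308431/605176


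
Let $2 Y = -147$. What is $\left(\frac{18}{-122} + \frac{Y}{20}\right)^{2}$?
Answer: $\frac{86992929}{5953600} \approx 14.612$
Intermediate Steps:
$Y = - \frac{147}{2}$ ($Y = \frac{1}{2} \left(-147\right) = - \frac{147}{2} \approx -73.5$)
$\left(\frac{18}{-122} + \frac{Y}{20}\right)^{2} = \left(\frac{18}{-122} - \frac{147}{2 \cdot 20}\right)^{2} = \left(18 \left(- \frac{1}{122}\right) - \frac{147}{40}\right)^{2} = \left(- \frac{9}{61} - \frac{147}{40}\right)^{2} = \left(- \frac{9327}{2440}\right)^{2} = \frac{86992929}{5953600}$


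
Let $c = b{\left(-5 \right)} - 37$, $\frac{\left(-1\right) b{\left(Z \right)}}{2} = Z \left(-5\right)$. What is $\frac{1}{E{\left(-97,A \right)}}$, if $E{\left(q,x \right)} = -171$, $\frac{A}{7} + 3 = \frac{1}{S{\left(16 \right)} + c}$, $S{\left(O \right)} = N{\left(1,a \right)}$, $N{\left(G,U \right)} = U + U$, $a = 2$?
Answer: $- \frac{1}{171} \approx -0.005848$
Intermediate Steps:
$b{\left(Z \right)} = 10 Z$ ($b{\left(Z \right)} = - 2 Z \left(-5\right) = - 2 \left(- 5 Z\right) = 10 Z$)
$N{\left(G,U \right)} = 2 U$
$S{\left(O \right)} = 4$ ($S{\left(O \right)} = 2 \cdot 2 = 4$)
$c = -87$ ($c = 10 \left(-5\right) - 37 = -50 - 37 = -87$)
$A = - \frac{1750}{83}$ ($A = -21 + \frac{7}{4 - 87} = -21 + \frac{7}{-83} = -21 + 7 \left(- \frac{1}{83}\right) = -21 - \frac{7}{83} = - \frac{1750}{83} \approx -21.084$)
$\frac{1}{E{\left(-97,A \right)}} = \frac{1}{-171} = - \frac{1}{171}$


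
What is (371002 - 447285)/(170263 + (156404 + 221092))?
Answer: -76283/547759 ≈ -0.13926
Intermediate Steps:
(371002 - 447285)/(170263 + (156404 + 221092)) = -76283/(170263 + 377496) = -76283/547759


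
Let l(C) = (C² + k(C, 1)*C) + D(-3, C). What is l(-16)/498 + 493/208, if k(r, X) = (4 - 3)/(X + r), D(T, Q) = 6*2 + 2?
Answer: 2264219/776880 ≈ 2.9145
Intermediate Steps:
D(T, Q) = 14 (D(T, Q) = 12 + 2 = 14)
k(r, X) = 1/(X + r)
l(C) = 14 + C² + C/(1 + C) (l(C) = (C² + C/(1 + C)) + 14 = 14 + C² + C/(1 + C))
l(-16)/498 + 493/208 = ((-16 + (1 - 16)*(14 + (-16)²))/(1 - 16))/498 + 493/208 = ((-16 - 15*(14 + 256))/(-15))*(1/498) + 493*(1/208) = -(-16 - 15*270)/15*(1/498) + 493/208 = -(-16 - 4050)/15*(1/498) + 493/208 = -1/15*(-4066)*(1/498) + 493/208 = (4066/15)*(1/498) + 493/208 = 2033/3735 + 493/208 = 2264219/776880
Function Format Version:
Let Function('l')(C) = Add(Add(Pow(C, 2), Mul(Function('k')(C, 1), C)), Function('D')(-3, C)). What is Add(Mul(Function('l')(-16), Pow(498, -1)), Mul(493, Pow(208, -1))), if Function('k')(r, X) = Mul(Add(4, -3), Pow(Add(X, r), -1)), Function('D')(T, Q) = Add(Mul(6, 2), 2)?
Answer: Rational(2264219, 776880) ≈ 2.9145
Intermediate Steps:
Function('D')(T, Q) = 14 (Function('D')(T, Q) = Add(12, 2) = 14)
Function('k')(r, X) = Pow(Add(X, r), -1) (Function('k')(r, X) = Mul(1, Pow(Add(X, r), -1)) = Pow(Add(X, r), -1))
Function('l')(C) = Add(14, Pow(C, 2), Mul(C, Pow(Add(1, C), -1))) (Function('l')(C) = Add(Add(Pow(C, 2), Mul(Pow(Add(1, C), -1), C)), 14) = Add(Add(Pow(C, 2), Mul(C, Pow(Add(1, C), -1))), 14) = Add(14, Pow(C, 2), Mul(C, Pow(Add(1, C), -1))))
Add(Mul(Function('l')(-16), Pow(498, -1)), Mul(493, Pow(208, -1))) = Add(Mul(Mul(Pow(Add(1, -16), -1), Add(-16, Mul(Add(1, -16), Add(14, Pow(-16, 2))))), Pow(498, -1)), Mul(493, Pow(208, -1))) = Add(Mul(Mul(Pow(-15, -1), Add(-16, Mul(-15, Add(14, 256)))), Rational(1, 498)), Mul(493, Rational(1, 208))) = Add(Mul(Mul(Rational(-1, 15), Add(-16, Mul(-15, 270))), Rational(1, 498)), Rational(493, 208)) = Add(Mul(Mul(Rational(-1, 15), Add(-16, -4050)), Rational(1, 498)), Rational(493, 208)) = Add(Mul(Mul(Rational(-1, 15), -4066), Rational(1, 498)), Rational(493, 208)) = Add(Mul(Rational(4066, 15), Rational(1, 498)), Rational(493, 208)) = Add(Rational(2033, 3735), Rational(493, 208)) = Rational(2264219, 776880)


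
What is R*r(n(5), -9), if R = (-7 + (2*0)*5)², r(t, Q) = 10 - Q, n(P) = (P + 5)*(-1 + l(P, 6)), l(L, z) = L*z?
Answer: 931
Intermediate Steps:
n(P) = (-1 + 6*P)*(5 + P) (n(P) = (P + 5)*(-1 + P*6) = (5 + P)*(-1 + 6*P) = (-1 + 6*P)*(5 + P))
R = 49 (R = (-7 + 0*5)² = (-7 + 0)² = (-7)² = 49)
R*r(n(5), -9) = 49*(10 - 1*(-9)) = 49*(10 + 9) = 49*19 = 931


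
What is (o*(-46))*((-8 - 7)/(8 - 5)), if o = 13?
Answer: 2990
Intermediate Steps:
(o*(-46))*((-8 - 7)/(8 - 5)) = (13*(-46))*((-8 - 7)/(8 - 5)) = -(-8970)/3 = -598*(-5) = 2990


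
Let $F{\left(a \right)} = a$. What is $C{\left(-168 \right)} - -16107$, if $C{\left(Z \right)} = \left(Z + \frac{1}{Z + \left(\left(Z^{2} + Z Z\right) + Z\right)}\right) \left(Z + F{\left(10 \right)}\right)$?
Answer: $\frac{1196616377}{28056} \approx 42651.0$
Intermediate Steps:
$C{\left(Z \right)} = \left(10 + Z\right) \left(Z + \frac{1}{2 Z + 2 Z^{2}}\right)$ ($C{\left(Z \right)} = \left(Z + \frac{1}{Z + \left(\left(Z^{2} + Z Z\right) + Z\right)}\right) \left(Z + 10\right) = \left(Z + \frac{1}{Z + \left(\left(Z^{2} + Z^{2}\right) + Z\right)}\right) \left(10 + Z\right) = \left(Z + \frac{1}{Z + \left(2 Z^{2} + Z\right)}\right) \left(10 + Z\right) = \left(Z + \frac{1}{Z + \left(Z + 2 Z^{2}\right)}\right) \left(10 + Z\right) = \left(Z + \frac{1}{2 Z + 2 Z^{2}}\right) \left(10 + Z\right) = \left(10 + Z\right) \left(Z + \frac{1}{2 Z + 2 Z^{2}}\right)$)
$C{\left(-168 \right)} - -16107 = \frac{5 + \left(-168\right)^{4} + \frac{1}{2} \left(-168\right) + 10 \left(-168\right)^{2} + 11 \left(-168\right)^{3}}{\left(-168\right) \left(1 - 168\right)} - -16107 = - \frac{5 + 796594176 - 84 + 10 \cdot 28224 + 11 \left(-4741632\right)}{168 \left(-167\right)} + 16107 = \left(- \frac{1}{168}\right) \left(- \frac{1}{167}\right) \left(5 + 796594176 - 84 + 282240 - 52157952\right) + 16107 = \left(- \frac{1}{168}\right) \left(- \frac{1}{167}\right) 744718385 + 16107 = \frac{744718385}{28056} + 16107 = \frac{1196616377}{28056}$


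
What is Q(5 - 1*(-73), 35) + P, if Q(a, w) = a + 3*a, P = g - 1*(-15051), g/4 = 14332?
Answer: 72691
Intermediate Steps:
g = 57328 (g = 4*14332 = 57328)
P = 72379 (P = 57328 - 1*(-15051) = 57328 + 15051 = 72379)
Q(a, w) = 4*a
Q(5 - 1*(-73), 35) + P = 4*(5 - 1*(-73)) + 72379 = 4*(5 + 73) + 72379 = 4*78 + 72379 = 312 + 72379 = 72691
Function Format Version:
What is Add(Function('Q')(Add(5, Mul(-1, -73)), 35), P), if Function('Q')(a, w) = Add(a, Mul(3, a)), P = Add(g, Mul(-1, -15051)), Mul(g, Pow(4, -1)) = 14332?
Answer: 72691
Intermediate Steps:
g = 57328 (g = Mul(4, 14332) = 57328)
P = 72379 (P = Add(57328, Mul(-1, -15051)) = Add(57328, 15051) = 72379)
Function('Q')(a, w) = Mul(4, a)
Add(Function('Q')(Add(5, Mul(-1, -73)), 35), P) = Add(Mul(4, Add(5, Mul(-1, -73))), 72379) = Add(Mul(4, Add(5, 73)), 72379) = Add(Mul(4, 78), 72379) = Add(312, 72379) = 72691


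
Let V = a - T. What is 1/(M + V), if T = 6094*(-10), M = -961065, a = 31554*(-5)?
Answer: -1/1057895 ≈ -9.4527e-7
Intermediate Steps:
a = -157770
T = -60940
V = -96830 (V = -157770 - 1*(-60940) = -157770 + 60940 = -96830)
1/(M + V) = 1/(-961065 - 96830) = 1/(-1057895) = -1/1057895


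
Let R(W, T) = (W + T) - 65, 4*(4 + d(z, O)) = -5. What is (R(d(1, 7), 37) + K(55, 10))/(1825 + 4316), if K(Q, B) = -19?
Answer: -209/24564 ≈ -0.0085084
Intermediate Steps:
d(z, O) = -21/4 (d(z, O) = -4 + (¼)*(-5) = -4 - 5/4 = -21/4)
R(W, T) = -65 + T + W (R(W, T) = (T + W) - 65 = -65 + T + W)
(R(d(1, 7), 37) + K(55, 10))/(1825 + 4316) = ((-65 + 37 - 21/4) - 19)/(1825 + 4316) = (-133/4 - 19)/6141 = -209/4*1/6141 = -209/24564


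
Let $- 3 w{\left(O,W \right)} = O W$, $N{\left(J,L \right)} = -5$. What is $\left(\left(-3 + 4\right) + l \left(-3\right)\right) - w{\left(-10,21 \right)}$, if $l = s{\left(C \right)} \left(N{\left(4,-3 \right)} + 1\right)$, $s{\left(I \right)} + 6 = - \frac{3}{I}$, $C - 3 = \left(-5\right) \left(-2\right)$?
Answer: $- \frac{1869}{13} \approx -143.77$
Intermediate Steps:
$C = 13$ ($C = 3 - -10 = 3 + 10 = 13$)
$s{\left(I \right)} = -6 - \frac{3}{I}$
$l = \frac{324}{13}$ ($l = \left(-6 - \frac{3}{13}\right) \left(-5 + 1\right) = \left(-6 - \frac{3}{13}\right) \left(-4\right) = \left(- \frac{81}{13}\right) \left(-4\right) = \frac{324}{13} \approx 24.923$)
$w{\left(O,W \right)} = - \frac{O W}{3}$
$\left(\left(-3 + 4\right) + l \left(-3\right)\right) - w{\left(-10,21 \right)} = \left(\left(-3 + 4\right) + \frac{324}{13} \left(-3\right)\right) - \left(- \frac{1}{3}\right) \left(-10\right) 21 = \left(1 - \frac{972}{13}\right) - 70 = - \frac{959}{13} - 70 = - \frac{1869}{13}$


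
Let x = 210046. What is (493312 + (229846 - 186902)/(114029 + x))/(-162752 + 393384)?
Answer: 19983766168/9342758175 ≈ 2.1390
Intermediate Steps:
(493312 + (229846 - 186902)/(114029 + x))/(-162752 + 393384) = (493312 + (229846 - 186902)/(114029 + 210046))/(-162752 + 393384) = (493312 + 42944/324075)/230632 = (493312 + 42944*(1/324075))*(1/230632) = (493312 + 42944/324075)*(1/230632) = (159870129344/324075)*(1/230632) = 19983766168/9342758175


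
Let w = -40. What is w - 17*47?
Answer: -839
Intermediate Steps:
w - 17*47 = -40 - 17*47 = -40 - 799 = -839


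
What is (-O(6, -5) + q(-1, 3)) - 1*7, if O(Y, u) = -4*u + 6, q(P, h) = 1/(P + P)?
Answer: -67/2 ≈ -33.500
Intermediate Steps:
q(P, h) = 1/(2*P)
O(Y, u) = 6 - 4*u
(-O(6, -5) + q(-1, 3)) - 1*7 = (-(6 - 4*(-5)) + (½)/(-1)) - 1*7 = (-(6 + 20) + (½)*(-1)) - 7 = (-1*26 - ½) - 7 = (-26 - ½) - 7 = -53/2 - 7 = -67/2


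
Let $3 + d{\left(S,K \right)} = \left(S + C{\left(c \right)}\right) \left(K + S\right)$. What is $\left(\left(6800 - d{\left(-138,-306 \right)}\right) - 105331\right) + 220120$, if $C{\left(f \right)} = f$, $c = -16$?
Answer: $53216$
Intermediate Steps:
$d{\left(S,K \right)} = -3 + \left(-16 + S\right) \left(K + S\right)$ ($d{\left(S,K \right)} = -3 + \left(S - 16\right) \left(K + S\right) = -3 + \left(-16 + S\right) \left(K + S\right)$)
$\left(\left(6800 - d{\left(-138,-306 \right)}\right) - 105331\right) + 220120 = \left(\left(6800 - \left(-3 + \left(-138\right)^{2} - -4896 - -2208 - -42228\right)\right) - 105331\right) + 220120 = \left(\left(6800 - \left(-3 + 19044 + 4896 + 2208 + 42228\right)\right) - 105331\right) + 220120 = \left(\left(6800 - 68373\right) - 105331\right) + 220120 = \left(-61573 - 105331\right) + 220120 = -166904 + 220120 = 53216$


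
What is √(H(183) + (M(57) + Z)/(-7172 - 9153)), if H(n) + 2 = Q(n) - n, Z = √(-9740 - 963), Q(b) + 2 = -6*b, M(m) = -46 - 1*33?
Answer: √(-13698337538 - 653*I*√10703)/3265 ≈ 8.8393e-5 - 35.847*I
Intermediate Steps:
M(m) = -79 (M(m) = -46 - 33 = -79)
Q(b) = -2 - 6*b
Z = I*√10703 (Z = √(-10703) = I*√10703 ≈ 103.46*I)
H(n) = -4 - 7*n (H(n) = -2 + ((-2 - 6*n) - n) = -2 + (-2 - 7*n) = -4 - 7*n)
√(H(183) + (M(57) + Z)/(-7172 - 9153)) = √((-4 - 7*183) + (-79 + I*√10703)/(-7172 - 9153)) = √((-4 - 1281) + (-79 + I*√10703)/(-16325)) = √(-1285 + (-79 + I*√10703)*(-1/16325)) = √(-1285 + (79/16325 - I*√10703/16325)) = √(-20977546/16325 - I*√10703/16325)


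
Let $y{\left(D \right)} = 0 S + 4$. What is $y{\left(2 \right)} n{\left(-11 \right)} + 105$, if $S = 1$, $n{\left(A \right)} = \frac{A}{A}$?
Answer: $109$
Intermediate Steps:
$n{\left(A \right)} = 1$
$y{\left(D \right)} = 4$ ($y{\left(D \right)} = 0 \cdot 1 + 4 = 0 + 4 = 4$)
$y{\left(2 \right)} n{\left(-11 \right)} + 105 = 4 \cdot 1 + 105 = 4 + 105 = 109$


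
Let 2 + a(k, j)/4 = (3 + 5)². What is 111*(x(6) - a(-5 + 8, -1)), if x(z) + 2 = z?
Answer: -27084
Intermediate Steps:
x(z) = -2 + z
a(k, j) = 248 (a(k, j) = -8 + 4*(3 + 5)² = -8 + 4*8² = -8 + 4*64 = -8 + 256 = 248)
111*(x(6) - a(-5 + 8, -1)) = 111*((-2 + 6) - 1*248) = 111*(4 - 248) = 111*(-244) = -27084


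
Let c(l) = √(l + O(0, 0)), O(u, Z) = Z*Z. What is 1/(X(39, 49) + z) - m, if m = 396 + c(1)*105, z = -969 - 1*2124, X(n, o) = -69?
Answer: -1584163/3162 ≈ -501.00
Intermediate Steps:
O(u, Z) = Z²
c(l) = √l (c(l) = √(l + 0²) = √(l + 0) = √l)
z = -3093 (z = -969 - 2124 = -3093)
m = 501 (m = 396 + √1*105 = 396 + 1*105 = 396 + 105 = 501)
1/(X(39, 49) + z) - m = 1/(-69 - 3093) - 1*501 = 1/(-3162) - 501 = -1/3162 - 501 = -1584163/3162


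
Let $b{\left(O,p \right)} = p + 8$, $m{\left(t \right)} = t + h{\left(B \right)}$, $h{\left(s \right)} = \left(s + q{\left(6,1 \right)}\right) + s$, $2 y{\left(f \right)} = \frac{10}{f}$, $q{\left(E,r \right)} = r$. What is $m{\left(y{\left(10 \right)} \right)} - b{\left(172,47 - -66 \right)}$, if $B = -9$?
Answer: $- \frac{275}{2} \approx -137.5$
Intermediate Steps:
$y{\left(f \right)} = \frac{5}{f}$ ($y{\left(f \right)} = \frac{10 \frac{1}{f}}{2} = \frac{5}{f}$)
$h{\left(s \right)} = 1 + 2 s$ ($h{\left(s \right)} = \left(s + 1\right) + s = \left(1 + s\right) + s = 1 + 2 s$)
$m{\left(t \right)} = -17 + t$ ($m{\left(t \right)} = t + \left(1 + 2 \left(-9\right)\right) = t + \left(1 - 18\right) = t - 17 = -17 + t$)
$b{\left(O,p \right)} = 8 + p$
$m{\left(y{\left(10 \right)} \right)} - b{\left(172,47 - -66 \right)} = \left(-17 + \frac{5}{10}\right) - \left(8 + \left(47 - -66\right)\right) = \left(-17 + 5 \cdot \frac{1}{10}\right) - \left(8 + \left(47 + 66\right)\right) = \left(-17 + \frac{1}{2}\right) - \left(8 + 113\right) = - \frac{33}{2} - 121 = - \frac{275}{2}$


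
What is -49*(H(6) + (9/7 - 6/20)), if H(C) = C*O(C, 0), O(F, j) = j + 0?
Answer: -483/10 ≈ -48.300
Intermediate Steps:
O(F, j) = j
H(C) = 0 (H(C) = C*0 = 0)
-49*(H(6) + (9/7 - 6/20)) = -49*(0 + (9/7 - 6/20)) = -49*(0 + (9*(⅐) - 6*1/20)) = -49*(0 + (9/7 - 3/10)) = -49*(0 + 69/70) = -49*69/70 = -483/10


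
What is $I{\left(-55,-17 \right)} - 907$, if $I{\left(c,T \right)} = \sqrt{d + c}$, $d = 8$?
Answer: $-907 + i \sqrt{47} \approx -907.0 + 6.8557 i$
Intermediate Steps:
$I{\left(c,T \right)} = \sqrt{8 + c}$
$I{\left(-55,-17 \right)} - 907 = \sqrt{8 - 55} - 907 = \sqrt{-47} - 907 = i \sqrt{47} - 907 = -907 + i \sqrt{47}$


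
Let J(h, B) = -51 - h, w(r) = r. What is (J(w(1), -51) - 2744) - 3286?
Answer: -6082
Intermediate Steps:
(J(w(1), -51) - 2744) - 3286 = ((-51 - 1*1) - 2744) - 3286 = ((-51 - 1) - 2744) - 3286 = (-52 - 2744) - 3286 = -2796 - 3286 = -6082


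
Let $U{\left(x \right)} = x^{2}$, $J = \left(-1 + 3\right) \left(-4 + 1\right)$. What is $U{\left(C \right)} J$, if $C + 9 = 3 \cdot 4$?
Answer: $-54$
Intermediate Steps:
$C = 3$ ($C = -9 + 3 \cdot 4 = -9 + 12 = 3$)
$J = -6$ ($J = 2 \left(-3\right) = -6$)
$U{\left(C \right)} J = 3^{2} \left(-6\right) = 9 \left(-6\right) = -54$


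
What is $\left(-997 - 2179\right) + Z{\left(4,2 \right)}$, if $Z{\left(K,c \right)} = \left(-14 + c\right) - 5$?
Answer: $-3193$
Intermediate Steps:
$Z{\left(K,c \right)} = -19 + c$
$\left(-997 - 2179\right) + Z{\left(4,2 \right)} = \left(-997 - 2179\right) + \left(-19 + 2\right) = -3176 - 17 = -3193$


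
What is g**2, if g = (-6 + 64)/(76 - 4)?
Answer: 841/1296 ≈ 0.64892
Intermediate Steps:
g = 29/36 (g = 58/72 = 58*(1/72) = 29/36 ≈ 0.80556)
g**2 = (29/36)**2 = 841/1296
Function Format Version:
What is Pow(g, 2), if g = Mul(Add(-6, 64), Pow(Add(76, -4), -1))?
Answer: Rational(841, 1296) ≈ 0.64892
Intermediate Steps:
g = Rational(29, 36) (g = Mul(58, Pow(72, -1)) = Mul(58, Rational(1, 72)) = Rational(29, 36) ≈ 0.80556)
Pow(g, 2) = Pow(Rational(29, 36), 2) = Rational(841, 1296)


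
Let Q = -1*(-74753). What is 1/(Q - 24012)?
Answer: 1/50741 ≈ 1.9708e-5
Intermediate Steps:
Q = 74753
1/(Q - 24012) = 1/(74753 - 24012) = 1/50741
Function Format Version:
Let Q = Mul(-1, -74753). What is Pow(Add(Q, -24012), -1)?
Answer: Rational(1, 50741) ≈ 1.9708e-5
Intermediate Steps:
Q = 74753
Pow(Add(Q, -24012), -1) = Pow(Add(74753, -24012), -1) = Pow(50741, -1) = Rational(1, 50741)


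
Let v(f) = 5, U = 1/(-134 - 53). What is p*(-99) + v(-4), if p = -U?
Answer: 76/17 ≈ 4.4706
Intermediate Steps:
U = -1/187 (U = 1/(-187) = -1/187 ≈ -0.0053476)
p = 1/187 (p = -1*(-1/187) = 1/187 ≈ 0.0053476)
p*(-99) + v(-4) = (1/187)*(-99) + 5 = -9/17 + 5 = 76/17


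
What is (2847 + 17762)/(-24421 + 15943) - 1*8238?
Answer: -69862373/8478 ≈ -8240.4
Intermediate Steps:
(2847 + 17762)/(-24421 + 15943) - 1*8238 = 20609/(-8478) - 8238 = 20609*(-1/8478) - 8238 = -20609/8478 - 8238 = -69862373/8478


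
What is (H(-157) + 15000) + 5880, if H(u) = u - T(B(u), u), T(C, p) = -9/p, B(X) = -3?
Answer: 3253502/157 ≈ 20723.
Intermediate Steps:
H(u) = u + 9/u (H(u) = u - (-9)/u = u + 9/u)
(H(-157) + 15000) + 5880 = ((-157 + 9/(-157)) + 15000) + 5880 = ((-157 + 9*(-1/157)) + 15000) + 5880 = ((-157 - 9/157) + 15000) + 5880 = (-24658/157 + 15000) + 5880 = 2330342/157 + 5880 = 3253502/157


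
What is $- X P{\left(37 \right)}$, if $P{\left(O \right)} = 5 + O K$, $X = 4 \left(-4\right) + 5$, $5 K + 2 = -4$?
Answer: $- \frac{2167}{5} \approx -433.4$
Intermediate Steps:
$K = - \frac{6}{5}$ ($K = - \frac{2}{5} + \frac{1}{5} \left(-4\right) = - \frac{2}{5} - \frac{4}{5} = - \frac{6}{5} \approx -1.2$)
$X = -11$ ($X = -16 + 5 = -11$)
$P{\left(O \right)} = 5 - \frac{6 O}{5}$ ($P{\left(O \right)} = 5 + O \left(- \frac{6}{5}\right) = 5 - \frac{6 O}{5}$)
$- X P{\left(37 \right)} = - \left(-11\right) \left(5 - \frac{222}{5}\right) = - \frac{\left(-11\right) \left(-197\right)}{5} = \left(-1\right) \frac{2167}{5} = - \frac{2167}{5}$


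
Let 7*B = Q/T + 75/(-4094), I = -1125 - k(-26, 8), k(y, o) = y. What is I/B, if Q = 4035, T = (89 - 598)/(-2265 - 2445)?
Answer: -16031027278/77805817725 ≈ -0.20604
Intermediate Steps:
T = 509/4710 (T = -509/(-4710) = -509*(-1/4710) = 509/4710 ≈ 0.10807)
I = -1099 (I = -1125 - 1*(-26) = -1125 + 26 = -1099)
B = 77805817725/14586922 (B = (4035/(509/4710) + 75/(-4094))/7 = (4035*(4710/509) + 75*(-1/4094))/7 = (19004850/509 - 75/4094)/7 = (⅐)*(77805817725/2083846) = 77805817725/14586922 ≈ 5333.9)
I/B = -1099/77805817725/14586922 = -1099*14586922/77805817725 = -16031027278/77805817725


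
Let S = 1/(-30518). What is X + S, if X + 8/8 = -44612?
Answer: -1361499535/30518 ≈ -44613.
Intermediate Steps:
S = -1/30518 ≈ -3.2768e-5
X = -44613 (X = -1 - 44612 = -44613)
X + S = -44613 - 1/30518 = -1361499535/30518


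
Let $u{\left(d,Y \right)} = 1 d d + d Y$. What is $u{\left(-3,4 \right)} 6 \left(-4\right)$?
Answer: $72$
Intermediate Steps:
$u{\left(d,Y \right)} = d^{2} + Y d$ ($u{\left(d,Y \right)} = d d + Y d = d^{2} + Y d$)
$u{\left(-3,4 \right)} 6 \left(-4\right) = - 3 \left(4 - 3\right) 6 \left(-4\right) = \left(-3\right) 1 \cdot 6 \left(-4\right) = \left(-3\right) 6 \left(-4\right) = \left(-18\right) \left(-4\right) = 72$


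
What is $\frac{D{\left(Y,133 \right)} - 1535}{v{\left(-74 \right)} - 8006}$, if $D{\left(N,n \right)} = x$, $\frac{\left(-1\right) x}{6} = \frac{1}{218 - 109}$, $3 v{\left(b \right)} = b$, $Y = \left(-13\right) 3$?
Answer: $\frac{501963}{2626028} \approx 0.19115$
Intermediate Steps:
$Y = -39$
$v{\left(b \right)} = \frac{b}{3}$
$x = - \frac{6}{109}$ ($x = - \frac{6}{218 - 109} = - \frac{6}{109} \approx -0.055046$)
$D{\left(N,n \right)} = - \frac{6}{109}$
$\frac{D{\left(Y,133 \right)} - 1535}{v{\left(-74 \right)} - 8006} = \frac{- \frac{6}{109} - 1535}{\frac{1}{3} \left(-74\right) - 8006} = - \frac{167321}{109 \left(- \frac{74}{3} - 8006\right)} = - \frac{167321}{109 \left(- \frac{24092}{3}\right)} = \left(- \frac{167321}{109}\right) \left(- \frac{3}{24092}\right) = \frac{501963}{2626028}$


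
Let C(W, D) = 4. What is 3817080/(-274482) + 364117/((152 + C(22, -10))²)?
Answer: 33593/31824 ≈ 1.0556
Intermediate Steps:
3817080/(-274482) + 364117/((152 + C(22, -10))²) = 3817080/(-274482) + 364117/((152 + 4)²) = 3817080*(-1/274482) + 364117/(156²) = -9220/663 + 364117/24336 = -9220/663 + 364117*(1/24336) = -9220/663 + 28009/1872 = 33593/31824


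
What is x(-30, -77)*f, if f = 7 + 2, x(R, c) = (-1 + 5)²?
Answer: 144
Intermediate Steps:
x(R, c) = 16 (x(R, c) = 4² = 16)
f = 9
x(-30, -77)*f = 16*9 = 144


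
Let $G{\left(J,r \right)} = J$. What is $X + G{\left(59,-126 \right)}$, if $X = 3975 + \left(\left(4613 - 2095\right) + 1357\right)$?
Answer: $7909$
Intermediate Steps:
$X = 7850$ ($X = 3975 + \left(2518 + 1357\right) = 3975 + 3875 = 7850$)
$X + G{\left(59,-126 \right)} = 7850 + 59 = 7909$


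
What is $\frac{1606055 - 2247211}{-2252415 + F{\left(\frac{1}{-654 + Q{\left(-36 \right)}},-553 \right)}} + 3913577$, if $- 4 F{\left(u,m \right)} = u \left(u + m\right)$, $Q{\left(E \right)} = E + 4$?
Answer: $\frac{16593216782747529767}{4239910336719} \approx 3.9136 \cdot 10^{6}$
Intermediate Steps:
$Q{\left(E \right)} = 4 + E$
$F{\left(u,m \right)} = - \frac{u \left(m + u\right)}{4}$ ($F{\left(u,m \right)} = - \frac{u \left(u + m\right)}{4} = - \frac{u \left(m + u\right)}{4}$)
$\frac{1606055 - 2247211}{-2252415 + F{\left(\frac{1}{-654 + Q{\left(-36 \right)}},-553 \right)}} + 3913577 = \frac{1606055 - 2247211}{-2252415 - \frac{-553 + \frac{1}{-654 + \left(4 - 36\right)}}{4 \left(-654 + \left(4 - 36\right)\right)}} + 3913577 = - \frac{641156}{-2252415 - \frac{-553 + \frac{1}{-654 - 32}}{4 \left(-654 - 32\right)}} + 3913577 = - \frac{641156}{-2252415 - \frac{-553 + \frac{1}{-686}}{4 \left(-686\right)}} + 3913577 = - \frac{641156}{-2252415 - - \frac{-553 - \frac{1}{686}}{2744}} + 3913577 = - \frac{641156}{-2252415 - \left(- \frac{1}{2744}\right) \left(- \frac{379359}{686}\right)} + 3913577 = - \frac{641156}{-2252415 - \frac{379359}{1882384}} + 3913577 = - \frac{641156}{- \frac{4239910336719}{1882384}} + 3913577 = \left(-641156\right) \left(- \frac{1882384}{4239910336719}\right) + 3913577 = \frac{1206901795904}{4239910336719} + 3913577 = \frac{16593216782747529767}{4239910336719}$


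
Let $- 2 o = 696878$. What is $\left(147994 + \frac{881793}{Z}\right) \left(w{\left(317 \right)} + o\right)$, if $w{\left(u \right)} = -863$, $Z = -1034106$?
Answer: $- \frac{8909564701658907}{172351} \approx -5.1694 \cdot 10^{10}$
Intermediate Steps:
$o = -348439$ ($o = \left(- \frac{1}{2}\right) 696878 = -348439$)
$\left(147994 + \frac{881793}{Z}\right) \left(w{\left(317 \right)} + o\right) = \left(147994 + \frac{881793}{-1034106}\right) \left(-863 - 348439\right) = \left(147994 + 881793 \left(- \frac{1}{1034106}\right)\right) \left(-349302\right) = \left(147994 - \frac{293931}{344702}\right) \left(-349302\right) = \frac{51013533857}{344702} \left(-349302\right) = - \frac{8909564701658907}{172351}$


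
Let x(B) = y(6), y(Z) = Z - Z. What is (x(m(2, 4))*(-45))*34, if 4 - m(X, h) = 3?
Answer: 0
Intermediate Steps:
y(Z) = 0
m(X, h) = 1 (m(X, h) = 4 - 1*3 = 4 - 3 = 1)
x(B) = 0
(x(m(2, 4))*(-45))*34 = (0*(-45))*34 = 0*34 = 0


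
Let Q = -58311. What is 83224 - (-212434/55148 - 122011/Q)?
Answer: 133815995273309/1607867514 ≈ 83226.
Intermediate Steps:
83224 - (-212434/55148 - 122011/Q) = 83224 - (-212434/55148 - 122011/(-58311)) = 83224 - (-212434*1/55148 - 122011*(-1/58311)) = 83224 - (-106217/27574 + 122011/58311) = 83224 - 1*(-2829288173/1607867514) = 83224 + 2829288173/1607867514 = 133815995273309/1607867514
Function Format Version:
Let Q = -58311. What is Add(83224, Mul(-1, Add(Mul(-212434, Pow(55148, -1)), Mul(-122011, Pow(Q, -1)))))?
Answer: Rational(133815995273309, 1607867514) ≈ 83226.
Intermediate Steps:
Add(83224, Mul(-1, Add(Mul(-212434, Pow(55148, -1)), Mul(-122011, Pow(Q, -1))))) = Add(83224, Mul(-1, Add(Mul(-212434, Pow(55148, -1)), Mul(-122011, Pow(-58311, -1))))) = Add(83224, Mul(-1, Add(Mul(-212434, Rational(1, 55148)), Mul(-122011, Rational(-1, 58311))))) = Add(83224, Mul(-1, Add(Rational(-106217, 27574), Rational(122011, 58311)))) = Add(83224, Mul(-1, Rational(-2829288173, 1607867514))) = Add(83224, Rational(2829288173, 1607867514)) = Rational(133815995273309, 1607867514)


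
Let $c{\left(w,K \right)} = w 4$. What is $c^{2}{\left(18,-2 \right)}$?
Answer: $5184$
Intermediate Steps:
$c{\left(w,K \right)} = 4 w$
$c^{2}{\left(18,-2 \right)} = \left(4 \cdot 18\right)^{2} = 72^{2} = 5184$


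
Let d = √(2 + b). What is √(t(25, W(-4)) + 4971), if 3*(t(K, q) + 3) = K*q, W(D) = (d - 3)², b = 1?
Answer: √(5068 - 50*√3) ≈ 70.579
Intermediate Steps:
d = √3 (d = √(2 + 1) = √3 ≈ 1.7320)
W(D) = (-3 + √3)² (W(D) = (√3 - 3)² = (-3 + √3)²)
t(K, q) = -3 + K*q/3 (t(K, q) = -3 + (K*q)/3 = -3 + K*q/3)
√(t(25, W(-4)) + 4971) = √((-3 + (⅓)*25*(3 - √3)²) + 4971) = √((-3 + 25*(3 - √3)²/3) + 4971) = √(4968 + 25*(3 - √3)²/3)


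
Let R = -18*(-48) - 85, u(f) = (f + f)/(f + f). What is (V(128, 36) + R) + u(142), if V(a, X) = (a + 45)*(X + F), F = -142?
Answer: -17558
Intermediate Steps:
u(f) = 1 (u(f) = (2*f)/((2*f)) = (2*f)*(1/(2*f)) = 1)
V(a, X) = (-142 + X)*(45 + a) (V(a, X) = (a + 45)*(X - 142) = (45 + a)*(-142 + X) = (-142 + X)*(45 + a))
R = 779 (R = 864 - 85 = 779)
(V(128, 36) + R) + u(142) = ((-6390 - 142*128 + 45*36 + 36*128) + 779) + 1 = ((-6390 - 18176 + 1620 + 4608) + 779) + 1 = (-18338 + 779) + 1 = -17559 + 1 = -17558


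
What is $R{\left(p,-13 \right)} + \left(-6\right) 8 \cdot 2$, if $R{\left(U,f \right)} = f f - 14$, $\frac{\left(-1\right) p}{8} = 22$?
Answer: $59$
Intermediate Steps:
$p = -176$ ($p = \left(-8\right) 22 = -176$)
$R{\left(U,f \right)} = -14 + f^{2}$ ($R{\left(U,f \right)} = f^{2} - 14 = -14 + f^{2}$)
$R{\left(p,-13 \right)} + \left(-6\right) 8 \cdot 2 = \left(-14 + \left(-13\right)^{2}\right) + \left(-6\right) 8 \cdot 2 = \left(-14 + 169\right) - 96 = 155 - 96 = 59$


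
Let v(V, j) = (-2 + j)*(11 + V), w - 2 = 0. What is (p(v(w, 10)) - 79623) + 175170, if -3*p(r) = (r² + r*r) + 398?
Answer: 264611/3 ≈ 88204.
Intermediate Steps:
w = 2 (w = 2 + 0 = 2)
p(r) = -398/3 - 2*r²/3 (p(r) = -((r² + r*r) + 398)/3 = -((r² + r²) + 398)/3 = -(2*r² + 398)/3 = -(398 + 2*r²)/3 = -398/3 - 2*r²/3)
(p(v(w, 10)) - 79623) + 175170 = ((-398/3 - 2*(-22 - 2*2 + 11*10 + 2*10)²/3) - 79623) + 175170 = ((-398/3 - 2*(-22 - 4 + 110 + 20)²/3) - 79623) + 175170 = ((-398/3 - ⅔*104²) - 79623) + 175170 = ((-398/3 - ⅔*10816) - 79623) + 175170 = ((-398/3 - 21632/3) - 79623) + 175170 = (-22030/3 - 79623) + 175170 = -260899/3 + 175170 = 264611/3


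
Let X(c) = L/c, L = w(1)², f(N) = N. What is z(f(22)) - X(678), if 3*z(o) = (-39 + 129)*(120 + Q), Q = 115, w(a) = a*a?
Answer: 4779899/678 ≈ 7050.0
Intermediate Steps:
w(a) = a²
L = 1 (L = (1²)² = 1² = 1)
X(c) = 1/c
z(o) = 7050 (z(o) = ((-39 + 129)*(120 + 115))/3 = (90*235)/3 = (⅓)*21150 = 7050)
z(f(22)) - X(678) = 7050 - 1/678 = 4779899/678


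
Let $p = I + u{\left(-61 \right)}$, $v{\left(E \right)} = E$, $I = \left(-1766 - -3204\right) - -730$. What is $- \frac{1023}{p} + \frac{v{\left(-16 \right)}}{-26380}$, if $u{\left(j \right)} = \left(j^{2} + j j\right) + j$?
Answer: $- \frac{2236163}{20991885} \approx -0.10653$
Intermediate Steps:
$u{\left(j \right)} = j + 2 j^{2}$ ($u{\left(j \right)} = \left(j^{2} + j^{2}\right) + j = 2 j^{2} + j = j + 2 j^{2}$)
$I = 2168$ ($I = \left(-1766 + 3204\right) + 730 = 1438 + 730 = 2168$)
$p = 9549$ ($p = 2168 - 61 \left(1 + 2 \left(-61\right)\right) = 2168 - 61 \left(1 - 122\right) = 2168 - -7381 = 2168 + 7381 = 9549$)
$- \frac{1023}{p} + \frac{v{\left(-16 \right)}}{-26380} = - \frac{1023}{9549} - \frac{16}{-26380} = \left(-1023\right) \frac{1}{9549} - - \frac{4}{6595} = - \frac{341}{3183} + \frac{4}{6595} = - \frac{2236163}{20991885}$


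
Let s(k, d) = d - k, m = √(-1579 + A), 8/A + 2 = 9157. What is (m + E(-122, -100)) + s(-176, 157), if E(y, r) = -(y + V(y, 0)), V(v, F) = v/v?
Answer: 454 + 3*I*√14704696915/9155 ≈ 454.0 + 39.737*I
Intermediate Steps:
V(v, F) = 1
A = 8/9155 (A = 8/(-2 + 9157) = 8/9155 ≈ 0.00087384)
E(y, r) = -1 - y (E(y, r) = -(y + 1) = -(1 + y) = -1 - y)
m = 3*I*√14704696915/9155 (m = √(-1579 + 8/9155) = √(-14455737/9155) = 3*I*√14704696915/9155 ≈ 39.737*I)
(m + E(-122, -100)) + s(-176, 157) = (3*I*√14704696915/9155 + (-1 - 1*(-122))) + (157 - 1*(-176)) = (3*I*√14704696915/9155 + (-1 + 122)) + (157 + 176) = (3*I*√14704696915/9155 + 121) + 333 = (121 + 3*I*√14704696915/9155) + 333 = 454 + 3*I*√14704696915/9155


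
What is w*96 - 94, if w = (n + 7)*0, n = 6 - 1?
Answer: -94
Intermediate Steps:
n = 5
w = 0 (w = (5 + 7)*0 = 12*0 = 0)
w*96 - 94 = 0*96 - 94 = 0 - 94 = -94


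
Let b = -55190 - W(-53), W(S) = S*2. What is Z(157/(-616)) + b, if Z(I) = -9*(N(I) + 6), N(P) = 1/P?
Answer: -8651122/157 ≈ -55103.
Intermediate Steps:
W(S) = 2*S
b = -55084 (b = -55190 - 2*(-53) = -55190 - 1*(-106) = -55190 + 106 = -55084)
Z(I) = -54 - 9/I (Z(I) = -9*(1/I + 6) = -9*(6 + 1/I) = -54 - 9/I)
Z(157/(-616)) + b = (-54 - 9/(157/(-616))) - 55084 = (-54 - 9/(157*(-1/616))) - 55084 = (-54 - 9/(-157/616)) - 55084 = (-54 - 9*(-616/157)) - 55084 = (-54 + 5544/157) - 55084 = -2934/157 - 55084 = -8651122/157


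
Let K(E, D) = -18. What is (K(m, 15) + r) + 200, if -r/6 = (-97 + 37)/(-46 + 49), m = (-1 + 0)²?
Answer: 302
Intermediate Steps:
m = 1 (m = (-1)² = 1)
r = 120 (r = -6*(-97 + 37)/(-46 + 49) = -(-360)/3 = -6*(-20) = 120)
(K(m, 15) + r) + 200 = (-18 + 120) + 200 = 102 + 200 = 302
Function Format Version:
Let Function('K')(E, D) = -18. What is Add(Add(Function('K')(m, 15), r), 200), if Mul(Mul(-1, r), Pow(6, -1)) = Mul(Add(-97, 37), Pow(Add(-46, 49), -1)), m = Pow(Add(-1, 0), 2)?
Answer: 302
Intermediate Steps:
m = 1 (m = Pow(-1, 2) = 1)
r = 120 (r = Mul(-6, Mul(Add(-97, 37), Pow(Add(-46, 49), -1))) = Mul(-6, Mul(-60, Pow(3, -1))) = Mul(-6, Mul(-60, Rational(1, 3))) = Mul(-6, -20) = 120)
Add(Add(Function('K')(m, 15), r), 200) = Add(Add(-18, 120), 200) = Add(102, 200) = 302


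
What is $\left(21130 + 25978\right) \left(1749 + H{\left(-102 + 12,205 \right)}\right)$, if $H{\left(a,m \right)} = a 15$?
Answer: $18796092$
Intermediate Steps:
$H{\left(a,m \right)} = 15 a$
$\left(21130 + 25978\right) \left(1749 + H{\left(-102 + 12,205 \right)}\right) = \left(21130 + 25978\right) \left(1749 + 15 \left(-102 + 12\right)\right) = 47108 \left(1749 + 15 \left(-90\right)\right) = 47108 \left(1749 - 1350\right) = 47108 \cdot 399 = 18796092$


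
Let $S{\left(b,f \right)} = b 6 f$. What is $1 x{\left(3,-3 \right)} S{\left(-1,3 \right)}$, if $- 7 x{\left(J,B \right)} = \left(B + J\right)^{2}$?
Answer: $0$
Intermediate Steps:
$S{\left(b,f \right)} = 6 b f$
$x{\left(J,B \right)} = - \frac{\left(B + J\right)^{2}}{7}$
$1 x{\left(3,-3 \right)} S{\left(-1,3 \right)} = 1 \left(- \frac{\left(-3 + 3\right)^{2}}{7}\right) 6 \left(-1\right) 3 = 1 \left(- \frac{0^{2}}{7}\right) \left(-18\right) = 1 \left(\left(- \frac{1}{7}\right) 0\right) \left(-18\right) = 1 \cdot 0 \left(-18\right) = 0 \left(-18\right) = 0$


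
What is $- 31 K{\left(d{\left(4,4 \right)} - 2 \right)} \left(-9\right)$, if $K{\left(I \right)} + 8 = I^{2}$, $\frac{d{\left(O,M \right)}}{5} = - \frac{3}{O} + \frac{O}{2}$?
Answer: $\frac{44919}{16} \approx 2807.4$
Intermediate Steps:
$d{\left(O,M \right)} = - \frac{15}{O} + \frac{5 O}{2}$ ($d{\left(O,M \right)} = 5 \left(- \frac{3}{O} + \frac{O}{2}\right) = 5 \left(\frac{O}{2} - \frac{3}{O}\right) = - \frac{15}{O} + \frac{5 O}{2}$)
$K{\left(I \right)} = -8 + I^{2}$
$- 31 K{\left(d{\left(4,4 \right)} - 2 \right)} \left(-9\right) = - 31 \left(-8 + \left(\left(- \frac{15}{4} + \frac{5}{2} \cdot 4\right) - 2\right)^{2}\right) \left(-9\right) = - 31 \left(-8 + \left(\left(\left(-15\right) \frac{1}{4} + 10\right) - 2\right)^{2}\right) \left(-9\right) = - 31 \left(-8 + \left(\left(- \frac{15}{4} + 10\right) - 2\right)^{2}\right) \left(-9\right) = - 31 \left(-8 + \left(\frac{25}{4} - 2\right)^{2}\right) \left(-9\right) = - 31 \left(-8 + \left(\frac{17}{4}\right)^{2}\right) \left(-9\right) = - 31 \left(-8 + \frac{289}{16}\right) \left(-9\right) = \left(-31\right) \frac{161}{16} \left(-9\right) = \left(- \frac{4991}{16}\right) \left(-9\right) = \frac{44919}{16}$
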